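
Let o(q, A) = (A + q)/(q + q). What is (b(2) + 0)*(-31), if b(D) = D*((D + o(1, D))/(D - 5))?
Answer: 217/3 ≈ 72.333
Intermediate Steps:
o(q, A) = (A + q)/(2*q) (o(q, A) = (A + q)/((2*q)) = (A + q)*(1/(2*q)) = (A + q)/(2*q))
b(D) = D*(1/2 + 3*D/2)/(-5 + D) (b(D) = D*((D + (1/2)*(D + 1)/1)/(D - 5)) = D*((D + (1/2)*1*(1 + D))/(-5 + D)) = D*((D + (1/2 + D/2))/(-5 + D)) = D*((1/2 + 3*D/2)/(-5 + D)) = D*(1/2 + 3*D/2)/(-5 + D))
(b(2) + 0)*(-31) = ((1/2)*2*(1 + 3*2)/(-5 + 2) + 0)*(-31) = ((1/2)*2*(1 + 6)/(-3) + 0)*(-31) = ((1/2)*2*(-1/3)*7 + 0)*(-31) = (-7/3 + 0)*(-31) = -7/3*(-31) = 217/3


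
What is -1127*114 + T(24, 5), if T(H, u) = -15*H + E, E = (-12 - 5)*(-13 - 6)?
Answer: -128515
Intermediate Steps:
E = 323 (E = -17*(-19) = 323)
T(H, u) = 323 - 15*H (T(H, u) = -15*H + 323 = 323 - 15*H)
-1127*114 + T(24, 5) = -1127*114 + (323 - 15*24) = -128478 + (323 - 360) = -128478 - 37 = -128515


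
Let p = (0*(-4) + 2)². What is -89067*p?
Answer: -356268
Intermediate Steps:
p = 4 (p = (0 + 2)² = 2² = 4)
-89067*p = -89067*4 = -356268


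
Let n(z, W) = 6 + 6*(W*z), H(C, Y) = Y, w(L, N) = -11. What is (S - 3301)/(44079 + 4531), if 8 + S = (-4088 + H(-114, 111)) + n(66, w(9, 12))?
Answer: -5818/24305 ≈ -0.23937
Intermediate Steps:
n(z, W) = 6 + 6*W*z
S = -8335 (S = -8 + ((-4088 + 111) + (6 + 6*(-11)*66)) = -8 + (-3977 + (6 - 4356)) = -8 + (-3977 - 4350) = -8 - 8327 = -8335)
(S - 3301)/(44079 + 4531) = (-8335 - 3301)/(44079 + 4531) = -11636/48610 = -11636*1/48610 = -5818/24305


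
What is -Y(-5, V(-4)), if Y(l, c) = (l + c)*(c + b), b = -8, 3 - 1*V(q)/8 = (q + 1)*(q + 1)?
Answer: -2968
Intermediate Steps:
V(q) = 24 - 8*(1 + q)**2 (V(q) = 24 - 8*(q + 1)*(q + 1) = 24 - 8*(1 + q)*(1 + q) = 24 - 8*(1 + q)**2)
Y(l, c) = (-8 + c)*(c + l) (Y(l, c) = (l + c)*(c - 8) = (c + l)*(-8 + c) = (-8 + c)*(c + l))
-Y(-5, V(-4)) = -((24 - 8*(1 - 4)**2)**2 - 8*(24 - 8*(1 - 4)**2) - 8*(-5) + (24 - 8*(1 - 4)**2)*(-5)) = -((24 - 8*(-3)**2)**2 - 8*(24 - 8*(-3)**2) + 40 + (24 - 8*(-3)**2)*(-5)) = -((24 - 8*9)**2 - 8*(24 - 8*9) + 40 + (24 - 8*9)*(-5)) = -((24 - 72)**2 - 8*(24 - 72) + 40 + (24 - 72)*(-5)) = -((-48)**2 - 8*(-48) + 40 - 48*(-5)) = -(2304 + 384 + 40 + 240) = -1*2968 = -2968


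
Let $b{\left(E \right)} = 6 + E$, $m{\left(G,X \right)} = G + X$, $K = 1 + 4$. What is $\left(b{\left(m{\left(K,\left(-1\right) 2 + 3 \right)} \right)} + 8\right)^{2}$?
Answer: $400$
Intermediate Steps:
$K = 5$
$\left(b{\left(m{\left(K,\left(-1\right) 2 + 3 \right)} \right)} + 8\right)^{2} = \left(\left(6 + \left(5 + \left(\left(-1\right) 2 + 3\right)\right)\right) + 8\right)^{2} = \left(\left(6 + \left(5 + \left(-2 + 3\right)\right)\right) + 8\right)^{2} = \left(\left(6 + \left(5 + 1\right)\right) + 8\right)^{2} = \left(\left(6 + 6\right) + 8\right)^{2} = \left(12 + 8\right)^{2} = 20^{2} = 400$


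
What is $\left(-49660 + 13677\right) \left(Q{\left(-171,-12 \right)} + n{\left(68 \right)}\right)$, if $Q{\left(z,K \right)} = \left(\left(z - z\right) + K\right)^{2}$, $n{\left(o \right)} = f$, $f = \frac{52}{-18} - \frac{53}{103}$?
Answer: $- \frac{4689772339}{927} \approx -5.0591 \cdot 10^{6}$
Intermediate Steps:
$f = - \frac{3155}{927}$ ($f = 52 \left(- \frac{1}{18}\right) - \frac{53}{103} = - \frac{26}{9} - \frac{53}{103} = - \frac{3155}{927} \approx -3.4035$)
$n{\left(o \right)} = - \frac{3155}{927}$
$Q{\left(z,K \right)} = K^{2}$ ($Q{\left(z,K \right)} = \left(0 + K\right)^{2} = K^{2}$)
$\left(-49660 + 13677\right) \left(Q{\left(-171,-12 \right)} + n{\left(68 \right)}\right) = \left(-49660 + 13677\right) \left(\left(-12\right)^{2} - \frac{3155}{927}\right) = - 35983 \left(144 - \frac{3155}{927}\right) = \left(-35983\right) \frac{130333}{927} = - \frac{4689772339}{927}$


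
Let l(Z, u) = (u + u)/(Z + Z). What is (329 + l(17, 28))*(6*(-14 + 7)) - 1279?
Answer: -257825/17 ≈ -15166.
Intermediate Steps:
l(Z, u) = u/Z (l(Z, u) = (2*u)/((2*Z)) = (2*u)*(1/(2*Z)) = u/Z)
(329 + l(17, 28))*(6*(-14 + 7)) - 1279 = (329 + 28/17)*(6*(-14 + 7)) - 1279 = (329 + 28*(1/17))*(6*(-7)) - 1279 = (329 + 28/17)*(-42) - 1279 = (5621/17)*(-42) - 1279 = -236082/17 - 1279 = -257825/17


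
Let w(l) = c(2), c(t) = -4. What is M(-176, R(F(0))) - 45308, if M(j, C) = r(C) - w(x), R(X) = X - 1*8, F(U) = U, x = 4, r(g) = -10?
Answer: -45314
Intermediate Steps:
w(l) = -4
R(X) = -8 + X (R(X) = X - 8 = -8 + X)
M(j, C) = -6 (M(j, C) = -10 - 1*(-4) = -10 + 4 = -6)
M(-176, R(F(0))) - 45308 = -6 - 45308 = -45314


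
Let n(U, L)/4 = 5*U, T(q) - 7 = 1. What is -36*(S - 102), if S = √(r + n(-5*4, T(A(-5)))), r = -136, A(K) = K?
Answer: 3672 - 72*I*√134 ≈ 3672.0 - 833.46*I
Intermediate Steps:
T(q) = 8 (T(q) = 7 + 1 = 8)
n(U, L) = 20*U (n(U, L) = 4*(5*U) = 20*U)
S = 2*I*√134 (S = √(-136 + 20*(-5*4)) = √(-136 + 20*(-20)) = √(-136 - 400) = √(-536) = 2*I*√134 ≈ 23.152*I)
-36*(S - 102) = -36*(2*I*√134 - 102) = -36*(-102 + 2*I*√134) = 3672 - 72*I*√134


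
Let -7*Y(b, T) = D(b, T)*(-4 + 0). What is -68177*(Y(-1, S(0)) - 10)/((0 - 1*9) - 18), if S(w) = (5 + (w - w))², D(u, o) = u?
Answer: -5045098/189 ≈ -26694.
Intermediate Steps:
S(w) = 25 (S(w) = (5 + 0)² = 5² = 25)
Y(b, T) = 4*b/7 (Y(b, T) = -b*(-4 + 0)/7 = -b*(-4)/7 = -(-4)*b/7 = 4*b/7)
-68177*(Y(-1, S(0)) - 10)/((0 - 1*9) - 18) = -68177*((4/7)*(-1) - 10)/((0 - 1*9) - 18) = -68177*(-4/7 - 10)/((0 - 9) - 18) = -(-5045098)/(7*(-9 - 18)) = -(-5045098)/(7*(-27)) = -(-5045098)*(-1)/(7*27) = -68177*74/189 = -5045098/189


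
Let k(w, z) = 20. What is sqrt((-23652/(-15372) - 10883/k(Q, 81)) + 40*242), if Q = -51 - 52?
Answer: sqrt(166601093365)/4270 ≈ 95.590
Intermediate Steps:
Q = -103
sqrt((-23652/(-15372) - 10883/k(Q, 81)) + 40*242) = sqrt((-23652/(-15372) - 10883/20) + 40*242) = sqrt((-23652*(-1/15372) - 10883*1/20) + 9680) = sqrt((657/427 - 10883/20) + 9680) = sqrt(-4633901/8540 + 9680) = sqrt(78033299/8540) = sqrt(166601093365)/4270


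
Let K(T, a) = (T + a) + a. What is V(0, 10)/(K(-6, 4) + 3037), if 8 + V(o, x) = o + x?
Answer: 2/3039 ≈ 0.00065811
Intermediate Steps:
K(T, a) = T + 2*a
V(o, x) = -8 + o + x (V(o, x) = -8 + (o + x) = -8 + o + x)
V(0, 10)/(K(-6, 4) + 3037) = (-8 + 0 + 10)/((-6 + 2*4) + 3037) = 2/((-6 + 8) + 3037) = 2/(2 + 3037) = 2/3039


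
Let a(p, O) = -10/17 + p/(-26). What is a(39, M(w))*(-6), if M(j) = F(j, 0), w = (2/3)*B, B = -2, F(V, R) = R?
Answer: 213/17 ≈ 12.529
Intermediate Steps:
w = -4/3 (w = (2/3)*(-2) = -4/3 ≈ -1.3333)
M(j) = 0
a(p, O) = -10/17 - p/26 (a(p, O) = -10*1/17 + p*(-1/26) = -10/17 - p/26)
a(39, M(w))*(-6) = (-10/17 - 1/26*39)*(-6) = (-10/17 - 3/2)*(-6) = -71/34*(-6) = 213/17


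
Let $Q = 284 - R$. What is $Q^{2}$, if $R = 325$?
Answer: $1681$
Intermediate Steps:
$Q = -41$ ($Q = 284 - 325 = -41$)
$Q^{2} = \left(-41\right)^{2} = 1681$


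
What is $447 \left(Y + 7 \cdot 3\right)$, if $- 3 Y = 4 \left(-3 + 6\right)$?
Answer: $7599$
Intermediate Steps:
$Y = -4$ ($Y = - \frac{4 \left(-3 + 6\right)}{3} = - \frac{4 \cdot 3}{3} = \left(- \frac{1}{3}\right) 12 = -4$)
$447 \left(Y + 7 \cdot 3\right) = 447 \left(-4 + 7 \cdot 3\right) = 447 \left(-4 + 21\right) = 447 \cdot 17 = 7599$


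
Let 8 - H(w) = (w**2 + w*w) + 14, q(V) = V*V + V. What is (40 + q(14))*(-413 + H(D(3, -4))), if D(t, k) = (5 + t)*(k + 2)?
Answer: -232750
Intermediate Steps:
D(t, k) = (2 + k)*(5 + t) (D(t, k) = (5 + t)*(2 + k) = (2 + k)*(5 + t))
q(V) = V + V**2 (q(V) = V**2 + V = V + V**2)
H(w) = -6 - 2*w**2 (H(w) = 8 - ((w**2 + w*w) + 14) = 8 - ((w**2 + w**2) + 14) = 8 - (2*w**2 + 14) = 8 - (14 + 2*w**2) = 8 + (-14 - 2*w**2) = -6 - 2*w**2)
(40 + q(14))*(-413 + H(D(3, -4))) = (40 + 14*(1 + 14))*(-413 + (-6 - 2*(10 + 2*3 + 5*(-4) - 4*3)**2)) = (40 + 14*15)*(-413 + (-6 - 2*(10 + 6 - 20 - 12)**2)) = (40 + 210)*(-413 + (-6 - 2*(-16)**2)) = 250*(-413 + (-6 - 2*256)) = 250*(-413 + (-6 - 512)) = 250*(-413 - 518) = 250*(-931) = -232750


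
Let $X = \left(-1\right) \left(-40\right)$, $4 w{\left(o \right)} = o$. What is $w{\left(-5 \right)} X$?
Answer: $-50$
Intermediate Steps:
$w{\left(o \right)} = \frac{o}{4}$
$X = 40$
$w{\left(-5 \right)} X = \frac{1}{4} \left(-5\right) 40 = \left(- \frac{5}{4}\right) 40 = -50$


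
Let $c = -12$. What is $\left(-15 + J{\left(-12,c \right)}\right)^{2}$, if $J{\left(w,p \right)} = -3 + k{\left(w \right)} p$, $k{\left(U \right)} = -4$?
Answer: $900$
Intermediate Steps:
$J{\left(w,p \right)} = -3 - 4 p$
$\left(-15 + J{\left(-12,c \right)}\right)^{2} = \left(-15 - -45\right)^{2} = \left(-15 + \left(-3 + 48\right)\right)^{2} = \left(-15 + 45\right)^{2} = 30^{2} = 900$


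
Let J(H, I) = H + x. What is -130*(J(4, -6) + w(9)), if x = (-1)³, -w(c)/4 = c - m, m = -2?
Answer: 5330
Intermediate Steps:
w(c) = -8 - 4*c (w(c) = -4*(c - 1*(-2)) = -4*(c + 2) = -4*(2 + c) = -8 - 4*c)
x = -1
J(H, I) = -1 + H (J(H, I) = H - 1 = -1 + H)
-130*(J(4, -6) + w(9)) = -130*((-1 + 4) + (-8 - 4*9)) = -130*(3 + (-8 - 36)) = -130*(3 - 44) = -130*(-41) = 5330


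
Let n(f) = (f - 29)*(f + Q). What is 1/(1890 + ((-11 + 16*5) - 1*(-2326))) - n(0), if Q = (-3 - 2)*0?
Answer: 1/4285 ≈ 0.00023337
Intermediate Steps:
Q = 0 (Q = -5*0 = 0)
n(f) = f*(-29 + f) (n(f) = (f - 29)*(f + 0) = (-29 + f)*f = f*(-29 + f))
1/(1890 + ((-11 + 16*5) - 1*(-2326))) - n(0) = 1/(1890 + ((-11 + 16*5) - 1*(-2326))) - 0*(-29 + 0) = 1/(1890 + ((-11 + 80) + 2326)) - 0*(-29) = 1/(1890 + (69 + 2326)) - 1*0 = 1/(1890 + 2395) + 0 = 1/4285 + 0 = 1/4285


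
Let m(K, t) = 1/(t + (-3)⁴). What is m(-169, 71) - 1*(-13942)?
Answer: 2119185/152 ≈ 13942.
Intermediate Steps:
m(K, t) = 1/(81 + t) (m(K, t) = 1/(t + 81) = 1/(81 + t))
m(-169, 71) - 1*(-13942) = 1/(81 + 71) - 1*(-13942) = 1/152 + 13942 = 2119185/152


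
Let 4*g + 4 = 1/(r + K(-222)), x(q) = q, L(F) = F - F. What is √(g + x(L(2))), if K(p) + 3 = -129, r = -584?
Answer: I*√512835/716 ≈ 1.0002*I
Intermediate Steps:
K(p) = -132 (K(p) = -3 - 129 = -132)
L(F) = 0
g = -2865/2864 (g = -1 + 1/(4*(-584 - 132)) = -1 + (¼)/(-716) = -1 + (¼)*(-1/716) = -1 - 1/2864 = -2865/2864 ≈ -1.0003)
√(g + x(L(2))) = √(-2865/2864 + 0) = √(-2865/2864) = I*√512835/716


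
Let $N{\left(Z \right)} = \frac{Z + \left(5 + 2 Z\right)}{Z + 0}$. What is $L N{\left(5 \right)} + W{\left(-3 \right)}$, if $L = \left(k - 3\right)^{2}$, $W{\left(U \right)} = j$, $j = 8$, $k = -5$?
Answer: $264$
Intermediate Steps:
$W{\left(U \right)} = 8$
$N{\left(Z \right)} = \frac{5 + 3 Z}{Z}$
$L = 64$ ($L = \left(-5 - 3\right)^{2} = \left(-8\right)^{2} = 64$)
$L N{\left(5 \right)} + W{\left(-3 \right)} = 64 \left(3 + \frac{5}{5}\right) + 8 = 64 \left(3 + 5 \cdot \frac{1}{5}\right) + 8 = 64 \left(3 + 1\right) + 8 = 64 \cdot 4 + 8 = 256 + 8 = 264$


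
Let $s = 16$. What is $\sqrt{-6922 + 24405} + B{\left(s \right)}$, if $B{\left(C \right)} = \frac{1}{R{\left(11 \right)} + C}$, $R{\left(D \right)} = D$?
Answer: $\frac{1}{27} + \sqrt{17483} \approx 132.26$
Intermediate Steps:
$B{\left(C \right)} = \frac{1}{11 + C}$
$\sqrt{-6922 + 24405} + B{\left(s \right)} = \sqrt{-6922 + 24405} + \frac{1}{11 + 16} = \sqrt{17483} + \frac{1}{27} = \frac{1}{27} + \sqrt{17483}$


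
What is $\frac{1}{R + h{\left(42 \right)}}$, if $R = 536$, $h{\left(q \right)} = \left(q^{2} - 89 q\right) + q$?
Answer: $- \frac{1}{1396} \approx -0.00071633$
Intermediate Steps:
$h{\left(q \right)} = q^{2} - 88 q$
$\frac{1}{R + h{\left(42 \right)}} = \frac{1}{536 + 42 \left(-88 + 42\right)} = \frac{1}{536 + 42 \left(-46\right)} = \frac{1}{536 - 1932} = \frac{1}{-1396} = - \frac{1}{1396}$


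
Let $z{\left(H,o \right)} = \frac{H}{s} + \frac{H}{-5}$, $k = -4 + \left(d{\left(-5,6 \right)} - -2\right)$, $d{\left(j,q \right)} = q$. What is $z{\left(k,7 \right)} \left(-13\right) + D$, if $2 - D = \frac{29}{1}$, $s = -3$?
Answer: $\frac{11}{15} \approx 0.73333$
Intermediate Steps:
$k = 4$ ($k = -4 + \left(6 - -2\right) = -4 + \left(6 + 2\right) = -4 + 8 = 4$)
$D = -27$ ($D = 2 - \frac{29}{1} = 2 - 29 \cdot 1 = 2 - 29 = -27$)
$z{\left(H,o \right)} = - \frac{8 H}{15}$ ($z{\left(H,o \right)} = \frac{H}{-3} + \frac{H}{-5} = H \left(- \frac{1}{3}\right) + H \left(- \frac{1}{5}\right) = - \frac{H}{3} - \frac{H}{5} = - \frac{8 H}{15}$)
$z{\left(k,7 \right)} \left(-13\right) + D = \left(- \frac{8}{15}\right) 4 \left(-13\right) - 27 = \left(- \frac{32}{15}\right) \left(-13\right) - 27 = \frac{416}{15} - 27 = \frac{11}{15}$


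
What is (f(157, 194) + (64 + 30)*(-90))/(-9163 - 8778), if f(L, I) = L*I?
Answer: -21998/17941 ≈ -1.2261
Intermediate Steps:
f(L, I) = I*L
(f(157, 194) + (64 + 30)*(-90))/(-9163 - 8778) = (194*157 + (64 + 30)*(-90))/(-9163 - 8778) = (30458 + 94*(-90))/(-17941) = (30458 - 8460)*(-1/17941) = 21998*(-1/17941) = -21998/17941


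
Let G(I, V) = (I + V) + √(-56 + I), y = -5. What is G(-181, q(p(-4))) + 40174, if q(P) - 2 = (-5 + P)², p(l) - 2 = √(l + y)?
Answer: 39995 - 18*I + I*√237 ≈ 39995.0 - 2.6052*I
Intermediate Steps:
p(l) = 2 + √(-5 + l) (p(l) = 2 + √(l - 5) = 2 + √(-5 + l))
q(P) = 2 + (-5 + P)²
G(I, V) = I + V + √(-56 + I)
G(-181, q(p(-4))) + 40174 = (-181 + (2 + (-5 + (2 + √(-5 - 4)))²) + √(-56 - 181)) + 40174 = (-181 + (2 + (-5 + (2 + √(-9)))²) + √(-237)) + 40174 = (-181 + (2 + (-5 + (2 + 3*I))²) + I*√237) + 40174 = (-181 + (2 + (-3 + 3*I)²) + I*√237) + 40174 = (-179 + (-3 + 3*I)² + I*√237) + 40174 = 39995 + (-3 + 3*I)² + I*√237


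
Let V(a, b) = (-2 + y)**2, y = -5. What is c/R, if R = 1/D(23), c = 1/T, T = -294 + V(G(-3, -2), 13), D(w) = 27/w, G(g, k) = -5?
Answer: -27/5635 ≈ -0.0047915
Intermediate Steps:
V(a, b) = 49 (V(a, b) = (-2 - 5)**2 = (-7)**2 = 49)
T = -245 (T = -294 + 49 = -245)
c = -1/245 (c = 1/(-245) = -1/245 ≈ -0.0040816)
R = 23/27 (R = 1/(27/23) = 23/27 ≈ 0.85185)
c/R = -1/(245*23/27) = -1/245*27/23 = -27/5635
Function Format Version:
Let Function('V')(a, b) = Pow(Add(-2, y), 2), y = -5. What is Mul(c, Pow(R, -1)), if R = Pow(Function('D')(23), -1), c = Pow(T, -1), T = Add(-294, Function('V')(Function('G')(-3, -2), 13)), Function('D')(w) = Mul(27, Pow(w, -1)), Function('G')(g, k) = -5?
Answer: Rational(-27, 5635) ≈ -0.0047915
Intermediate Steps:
Function('V')(a, b) = 49 (Function('V')(a, b) = Pow(Add(-2, -5), 2) = Pow(-7, 2) = 49)
T = -245 (T = Add(-294, 49) = -245)
c = Rational(-1, 245) (c = Pow(-245, -1) = Rational(-1, 245) ≈ -0.0040816)
R = Rational(23, 27) (R = Pow(Mul(27, Pow(23, -1)), -1) = Pow(Mul(27, Rational(1, 23)), -1) = Pow(Rational(27, 23), -1) = Rational(23, 27) ≈ 0.85185)
Mul(c, Pow(R, -1)) = Mul(Rational(-1, 245), Pow(Rational(23, 27), -1)) = Mul(Rational(-1, 245), Rational(27, 23)) = Rational(-27, 5635)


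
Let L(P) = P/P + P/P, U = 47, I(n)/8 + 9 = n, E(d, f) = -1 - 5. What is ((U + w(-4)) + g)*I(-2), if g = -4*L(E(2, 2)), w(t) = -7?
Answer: -2816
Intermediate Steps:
E(d, f) = -6
I(n) = -72 + 8*n
L(P) = 2 (L(P) = 1 + 1 = 2)
g = -8 (g = -4*2 = -8)
((U + w(-4)) + g)*I(-2) = ((47 - 7) - 8)*(-72 + 8*(-2)) = (40 - 8)*(-72 - 16) = 32*(-88) = -2816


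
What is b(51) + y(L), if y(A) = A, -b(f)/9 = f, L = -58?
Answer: -517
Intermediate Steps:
b(f) = -9*f
b(51) + y(L) = -9*51 - 58 = -459 - 58 = -517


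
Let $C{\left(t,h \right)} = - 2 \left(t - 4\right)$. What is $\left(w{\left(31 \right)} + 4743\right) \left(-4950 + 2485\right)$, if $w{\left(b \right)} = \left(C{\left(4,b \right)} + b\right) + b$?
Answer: $-11844325$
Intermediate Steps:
$C{\left(t,h \right)} = 8 - 2 t$ ($C{\left(t,h \right)} = - 2 \left(-4 + t\right) = 8 - 2 t$)
$w{\left(b \right)} = 2 b$ ($w{\left(b \right)} = \left(\left(8 - 8\right) + b\right) + b = \left(0 + b\right) + b = b + b = 2 b$)
$\left(w{\left(31 \right)} + 4743\right) \left(-4950 + 2485\right) = \left(2 \cdot 31 + 4743\right) \left(-4950 + 2485\right) = \left(62 + 4743\right) \left(-2465\right) = 4805 \left(-2465\right) = -11844325$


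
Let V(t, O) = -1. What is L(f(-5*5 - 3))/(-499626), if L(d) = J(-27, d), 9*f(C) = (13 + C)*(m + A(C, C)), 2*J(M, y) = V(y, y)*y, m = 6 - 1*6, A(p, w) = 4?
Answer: -5/749439 ≈ -6.6717e-6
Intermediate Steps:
m = 0 (m = 6 - 6 = 0)
J(M, y) = -y/2 (J(M, y) = (-y)/2 = -y/2)
f(C) = 52/9 + 4*C/9 (f(C) = ((13 + C)*(0 + 4))/9 = ((13 + C)*4)/9 = (52 + 4*C)/9 = 52/9 + 4*C/9)
L(d) = -d/2
L(f(-5*5 - 3))/(-499626) = -(52/9 + 4*(-5*5 - 3)/9)/2/(-499626) = -(52/9 + 4*(-25 - 3)/9)/2*(-1/499626) = -(52/9 + (4/9)*(-28))/2*(-1/499626) = -(52/9 - 112/9)/2*(-1/499626) = -½*(-20/3)*(-1/499626) = (10/3)*(-1/499626) = -5/749439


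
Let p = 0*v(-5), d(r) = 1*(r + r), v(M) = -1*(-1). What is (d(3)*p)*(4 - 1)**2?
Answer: 0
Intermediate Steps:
v(M) = 1
d(r) = 2*r (d(r) = 1*(2*r) = 2*r)
p = 0 (p = 0*1 = 0)
(d(3)*p)*(4 - 1)**2 = ((2*3)*0)*(4 - 1)**2 = (6*0)*3**2 = 0*9 = 0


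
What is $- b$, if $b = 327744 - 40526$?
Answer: $-287218$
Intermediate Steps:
$b = 287218$
$- b = \left(-1\right) 287218 = -287218$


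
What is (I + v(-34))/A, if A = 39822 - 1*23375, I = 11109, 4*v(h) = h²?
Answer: 11398/16447 ≈ 0.69301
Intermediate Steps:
v(h) = h²/4
A = 16447 (A = 39822 - 23375 = 16447)
(I + v(-34))/A = (11109 + (¼)*(-34)²)/16447 = (11109 + (¼)*1156)*(1/16447) = (11109 + 289)*(1/16447) = 11398*(1/16447) = 11398/16447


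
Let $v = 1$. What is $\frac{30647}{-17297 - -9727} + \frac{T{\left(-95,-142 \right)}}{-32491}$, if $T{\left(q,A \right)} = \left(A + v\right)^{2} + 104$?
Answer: $- \frac{1147038127}{245956870} \approx -4.6636$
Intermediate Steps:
$T{\left(q,A \right)} = 104 + \left(1 + A\right)^{2}$ ($T{\left(q,A \right)} = \left(A + 1\right)^{2} + 104 = \left(1 + A\right)^{2} + 104 = 104 + \left(1 + A\right)^{2}$)
$\frac{30647}{-17297 - -9727} + \frac{T{\left(-95,-142 \right)}}{-32491} = \frac{30647}{-17297 - -9727} + \frac{104 + \left(1 - 142\right)^{2}}{-32491} = \frac{30647}{-17297 + 9727} + \left(104 + \left(-141\right)^{2}\right) \left(- \frac{1}{32491}\right) = \frac{30647}{-7570} + \left(104 + 19881\right) \left(- \frac{1}{32491}\right) = 30647 \left(- \frac{1}{7570}\right) + 19985 \left(- \frac{1}{32491}\right) = - \frac{30647}{7570} - \frac{19985}{32491} = - \frac{1147038127}{245956870}$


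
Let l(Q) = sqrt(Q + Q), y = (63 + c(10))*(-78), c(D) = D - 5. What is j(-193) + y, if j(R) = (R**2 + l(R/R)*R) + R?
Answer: 31752 - 193*sqrt(2) ≈ 31479.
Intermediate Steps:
c(D) = -5 + D
y = -5304 (y = (63 + (-5 + 10))*(-78) = (63 + 5)*(-78) = 68*(-78) = -5304)
l(Q) = sqrt(2)*sqrt(Q) (l(Q) = sqrt(2*Q) = sqrt(2)*sqrt(Q))
j(R) = R + R**2 + R*sqrt(2) (j(R) = (R**2 + (sqrt(2)*sqrt(R/R))*R) + R = (R**2 + (sqrt(2)*sqrt(1))*R) + R = (R**2 + (sqrt(2)*1)*R) + R = (R**2 + sqrt(2)*R) + R = (R**2 + R*sqrt(2)) + R = R + R**2 + R*sqrt(2))
j(-193) + y = -193*(1 - 193 + sqrt(2)) - 5304 = -193*(-192 + sqrt(2)) - 5304 = (37056 - 193*sqrt(2)) - 5304 = 31752 - 193*sqrt(2)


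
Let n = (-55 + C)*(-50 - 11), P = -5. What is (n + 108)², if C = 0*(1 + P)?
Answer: 11992369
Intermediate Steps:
C = 0 (C = 0*(1 - 5) = 0*(-4) = 0)
n = 3355 (n = (-55 + 0)*(-50 - 11) = -55*(-61) = 3355)
(n + 108)² = (3355 + 108)² = 3463² = 11992369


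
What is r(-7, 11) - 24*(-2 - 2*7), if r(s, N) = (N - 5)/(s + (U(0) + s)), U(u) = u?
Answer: 2685/7 ≈ 383.57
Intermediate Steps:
r(s, N) = (-5 + N)/(2*s) (r(s, N) = (N - 5)/(s + (0 + s)) = (-5 + N)/(s + s) = (-5 + N)/((2*s)) = (-5 + N)*(1/(2*s)) = (-5 + N)/(2*s))
r(-7, 11) - 24*(-2 - 2*7) = (½)*(-5 + 11)/(-7) - 24*(-2 - 2*7) = (½)*(-⅐)*6 - 24*(-2 - 14) = -3/7 - 24*(-16) = -3/7 + 384 = 2685/7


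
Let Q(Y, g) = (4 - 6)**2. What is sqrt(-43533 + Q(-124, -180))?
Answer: I*sqrt(43529) ≈ 208.64*I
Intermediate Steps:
Q(Y, g) = 4 (Q(Y, g) = (-2)**2 = 4)
sqrt(-43533 + Q(-124, -180)) = sqrt(-43533 + 4) = sqrt(-43529) = I*sqrt(43529)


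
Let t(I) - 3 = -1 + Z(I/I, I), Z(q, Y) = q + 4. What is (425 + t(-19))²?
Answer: 186624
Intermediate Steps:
Z(q, Y) = 4 + q
t(I) = 7 (t(I) = 3 + (-1 + (4 + I/I)) = 3 + (-1 + (4 + 1)) = 3 + (-1 + 5) = 3 + 4 = 7)
(425 + t(-19))² = (425 + 7)² = 432² = 186624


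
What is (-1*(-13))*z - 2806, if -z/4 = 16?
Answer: -3638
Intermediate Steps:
z = -64 (z = -4*16 = -64)
(-1*(-13))*z - 2806 = -1*(-13)*(-64) - 2806 = 13*(-64) - 2806 = -832 - 2806 = -3638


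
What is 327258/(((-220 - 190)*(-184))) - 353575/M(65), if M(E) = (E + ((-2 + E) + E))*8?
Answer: -204440716/909995 ≈ -224.66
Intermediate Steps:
M(E) = -16 + 24*E (M(E) = (E + (-2 + 2*E))*8 = (-2 + 3*E)*8 = -16 + 24*E)
327258/(((-220 - 190)*(-184))) - 353575/M(65) = 327258/(((-220 - 190)*(-184))) - 353575/(-16 + 24*65) = 327258/((-410*(-184))) - 353575/(-16 + 1560) = 327258/75440 - 353575/1544 = 327258*(1/75440) - 353575*1/1544 = 163629/37720 - 353575/1544 = -204440716/909995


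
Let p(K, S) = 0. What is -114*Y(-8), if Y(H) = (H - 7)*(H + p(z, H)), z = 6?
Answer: -13680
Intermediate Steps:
Y(H) = H*(-7 + H) (Y(H) = (H - 7)*(H + 0) = (-7 + H)*H = H*(-7 + H))
-114*Y(-8) = -(-912)*(-7 - 8) = -(-912)*(-15) = -114*120 = -13680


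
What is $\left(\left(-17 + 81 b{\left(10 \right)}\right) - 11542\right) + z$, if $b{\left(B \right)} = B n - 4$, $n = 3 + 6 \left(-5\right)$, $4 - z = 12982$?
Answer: $-46731$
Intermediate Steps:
$z = -12978$ ($z = 4 - 12982 = -12978$)
$n = -27$ ($n = 3 - 30 = -27$)
$b{\left(B \right)} = -4 - 27 B$ ($b{\left(B \right)} = B \left(-27\right) - 4 = - 27 B - 4 = -4 - 27 B$)
$\left(\left(-17 + 81 b{\left(10 \right)}\right) - 11542\right) + z = \left(\left(-17 + 81 \left(-4 - 270\right)\right) - 11542\right) - 12978 = \left(\left(-17 + 81 \left(-274\right)\right) - 11542\right) - 12978 = \left(\left(-17 - 22194\right) - 11542\right) - 12978 = \left(-22211 - 11542\right) - 12978 = -33753 - 12978 = -46731$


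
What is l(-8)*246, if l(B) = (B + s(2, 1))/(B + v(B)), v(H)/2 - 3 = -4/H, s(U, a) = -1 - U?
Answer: 2706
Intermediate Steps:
v(H) = 6 - 8/H (v(H) = 6 + 2*(-4/H) = 6 - 8/H)
l(B) = (-3 + B)/(6 + B - 8/B) (l(B) = (B + (-1 - 1*2))/(B + (6 - 8/B)) = (B + (-1 - 2))/(6 + B - 8/B) = (B - 3)/(6 + B - 8/B) = (-3 + B)/(6 + B - 8/B))
l(-8)*246 = -8*(-3 - 8)/(-8 + (-8)² + 6*(-8))*246 = -8*(-11)/(-8 + 64 - 48)*246 = -8*(-11)/8*246 = -8*⅛*(-11)*246 = 11*246 = 2706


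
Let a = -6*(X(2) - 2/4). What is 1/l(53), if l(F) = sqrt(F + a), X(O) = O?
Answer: sqrt(11)/22 ≈ 0.15076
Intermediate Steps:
a = -9 (a = -6*(2 - 2/4) = -6*(2 - 2*1/4) = -6*(2 - 1/2) = -6*3/2 = -9)
l(F) = sqrt(-9 + F) (l(F) = sqrt(F - 9) = sqrt(-9 + F))
1/l(53) = 1/(sqrt(-9 + 53)) = 1/(sqrt(44)) = 1/(2*sqrt(11)) = sqrt(11)/22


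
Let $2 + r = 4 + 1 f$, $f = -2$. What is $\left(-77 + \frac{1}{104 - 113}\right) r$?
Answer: $0$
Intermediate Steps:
$r = 0$ ($r = -2 + \left(4 + 1 \left(-2\right)\right) = -2 + \left(4 - 2\right) = -2 + 2 = 0$)
$\left(-77 + \frac{1}{104 - 113}\right) r = \left(-77 + \frac{1}{104 - 113}\right) 0 = \left(-77 + \frac{1}{-9}\right) 0 = \left(-77 - \frac{1}{9}\right) 0 = \left(- \frac{694}{9}\right) 0 = 0$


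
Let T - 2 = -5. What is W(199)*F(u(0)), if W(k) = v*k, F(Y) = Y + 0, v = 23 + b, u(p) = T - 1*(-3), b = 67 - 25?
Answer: 0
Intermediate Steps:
T = -3 (T = 2 - 5 = -3)
b = 42
u(p) = 0 (u(p) = -3 - 1*(-3) = -3 + 3 = 0)
v = 65 (v = 23 + 42 = 65)
F(Y) = Y
W(k) = 65*k
W(199)*F(u(0)) = (65*199)*0 = 12935*0 = 0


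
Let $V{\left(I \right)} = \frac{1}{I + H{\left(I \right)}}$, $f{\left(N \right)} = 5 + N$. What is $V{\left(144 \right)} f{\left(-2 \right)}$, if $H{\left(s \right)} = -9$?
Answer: $\frac{1}{45} \approx 0.022222$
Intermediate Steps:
$V{\left(I \right)} = \frac{1}{-9 + I}$ ($V{\left(I \right)} = \frac{1}{I - 9} = \frac{1}{-9 + I}$)
$V{\left(144 \right)} f{\left(-2 \right)} = \frac{5 - 2}{-9 + 144} = \frac{1}{135} \cdot 3 = \frac{1}{45}$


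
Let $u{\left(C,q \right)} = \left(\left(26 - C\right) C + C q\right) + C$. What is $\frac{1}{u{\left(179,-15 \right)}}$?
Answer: $- \frac{1}{29893} \approx -3.3453 \cdot 10^{-5}$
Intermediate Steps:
$u{\left(C,q \right)} = C + C q + C \left(26 - C\right)$ ($u{\left(C,q \right)} = \left(C \left(26 - C\right) + C q\right) + C = \left(C q + C \left(26 - C\right)\right) + C = C + C q + C \left(26 - C\right)$)
$\frac{1}{u{\left(179,-15 \right)}} = \frac{1}{179 \left(27 - 15 - 179\right)} = \frac{1}{179 \left(-167\right)} = \frac{1}{-29893} = - \frac{1}{29893}$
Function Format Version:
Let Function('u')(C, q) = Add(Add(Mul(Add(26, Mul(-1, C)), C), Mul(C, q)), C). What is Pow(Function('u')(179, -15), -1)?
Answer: Rational(-1, 29893) ≈ -3.3453e-5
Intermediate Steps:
Function('u')(C, q) = Add(C, Mul(C, q), Mul(C, Add(26, Mul(-1, C)))) (Function('u')(C, q) = Add(Add(Mul(C, Add(26, Mul(-1, C))), Mul(C, q)), C) = Add(Add(Mul(C, q), Mul(C, Add(26, Mul(-1, C)))), C) = Add(C, Mul(C, q), Mul(C, Add(26, Mul(-1, C)))))
Pow(Function('u')(179, -15), -1) = Pow(Mul(179, Add(27, -15, Mul(-1, 179))), -1) = Pow(Mul(179, Add(27, -15, -179)), -1) = Pow(Mul(179, -167), -1) = Pow(-29893, -1) = Rational(-1, 29893)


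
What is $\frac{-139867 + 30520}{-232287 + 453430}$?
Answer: $- \frac{109347}{221143} \approx -0.49446$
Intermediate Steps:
$\frac{-139867 + 30520}{-232287 + 453430} = - \frac{109347}{221143}$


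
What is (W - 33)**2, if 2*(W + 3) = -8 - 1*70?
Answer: 5625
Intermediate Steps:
W = -42 (W = -3 + (-8 - 1*70)/2 = -3 + (-8 - 70)/2 = -3 + (1/2)*(-78) = -3 - 39 = -42)
(W - 33)**2 = (-42 - 33)**2 = (-75)**2 = 5625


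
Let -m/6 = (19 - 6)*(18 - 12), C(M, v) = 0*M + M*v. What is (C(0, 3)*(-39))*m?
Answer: 0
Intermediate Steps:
C(M, v) = M*v (C(M, v) = 0 + M*v = M*v)
m = -468 (m = -6*(19 - 6)*(18 - 12) = -78*6 = -6*78 = -468)
(C(0, 3)*(-39))*m = ((0*3)*(-39))*(-468) = (0*(-39))*(-468) = 0*(-468) = 0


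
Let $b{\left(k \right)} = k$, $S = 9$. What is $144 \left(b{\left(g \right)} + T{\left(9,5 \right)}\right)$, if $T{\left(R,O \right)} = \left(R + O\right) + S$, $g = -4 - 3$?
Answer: $2304$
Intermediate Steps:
$g = -7$ ($g = -4 - 3 = -7$)
$T{\left(R,O \right)} = 9 + O + R$ ($T{\left(R,O \right)} = \left(R + O\right) + 9 = \left(O + R\right) + 9 = 9 + O + R$)
$144 \left(b{\left(g \right)} + T{\left(9,5 \right)}\right) = 144 \left(-7 + \left(9 + 5 + 9\right)\right) = 144 \left(-7 + 23\right) = 144 \cdot 16 = 2304$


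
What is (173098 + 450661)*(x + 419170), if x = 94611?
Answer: 320475522779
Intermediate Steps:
(173098 + 450661)*(x + 419170) = (173098 + 450661)*(94611 + 419170) = 623759*513781 = 320475522779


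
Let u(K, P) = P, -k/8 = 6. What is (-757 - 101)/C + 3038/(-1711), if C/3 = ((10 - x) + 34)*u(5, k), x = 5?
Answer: -199915/123192 ≈ -1.6228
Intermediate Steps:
k = -48 (k = -8*6 = -48)
C = -5616 (C = 3*(((10 - 1*5) + 34)*(-48)) = 3*(((10 - 5) + 34)*(-48)) = 3*((5 + 34)*(-48)) = 3*(39*(-48)) = 3*(-1872) = -5616)
(-757 - 101)/C + 3038/(-1711) = (-757 - 101)/(-5616) + 3038/(-1711) = -858*(-1/5616) + 3038*(-1/1711) = 11/72 - 3038/1711 = -199915/123192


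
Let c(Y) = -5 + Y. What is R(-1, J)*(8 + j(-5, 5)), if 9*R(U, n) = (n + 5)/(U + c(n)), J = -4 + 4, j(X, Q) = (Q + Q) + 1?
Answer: -95/54 ≈ -1.7593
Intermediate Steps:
j(X, Q) = 1 + 2*Q (j(X, Q) = 2*Q + 1 = 1 + 2*Q)
J = 0
R(U, n) = (5 + n)/(9*(-5 + U + n)) (R(U, n) = ((n + 5)/(U + (-5 + n)))/9 = ((5 + n)/(-5 + U + n))/9 = (5 + n)/(9*(-5 + U + n)))
R(-1, J)*(8 + j(-5, 5)) = ((5 + 0)/(9*(-5 - 1 + 0)))*(8 + (1 + 2*5)) = ((⅑)*5/(-6))*(8 + (1 + 10)) = ((⅑)*(-⅙)*5)*(8 + 11) = -5/54*19 = -95/54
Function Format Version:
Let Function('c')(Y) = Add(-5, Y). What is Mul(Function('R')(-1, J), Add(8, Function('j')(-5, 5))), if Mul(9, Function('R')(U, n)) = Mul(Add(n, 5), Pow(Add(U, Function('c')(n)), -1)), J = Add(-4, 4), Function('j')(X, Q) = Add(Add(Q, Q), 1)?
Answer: Rational(-95, 54) ≈ -1.7593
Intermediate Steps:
Function('j')(X, Q) = Add(1, Mul(2, Q)) (Function('j')(X, Q) = Add(Mul(2, Q), 1) = Add(1, Mul(2, Q)))
J = 0
Function('R')(U, n) = Mul(Rational(1, 9), Pow(Add(-5, U, n), -1), Add(5, n)) (Function('R')(U, n) = Mul(Rational(1, 9), Mul(Add(n, 5), Pow(Add(U, Add(-5, n)), -1))) = Mul(Rational(1, 9), Mul(Add(5, n), Pow(Add(-5, U, n), -1))) = Mul(Rational(1, 9), Mul(Pow(Add(-5, U, n), -1), Add(5, n))) = Mul(Rational(1, 9), Pow(Add(-5, U, n), -1), Add(5, n)))
Mul(Function('R')(-1, J), Add(8, Function('j')(-5, 5))) = Mul(Mul(Rational(1, 9), Pow(Add(-5, -1, 0), -1), Add(5, 0)), Add(8, Add(1, Mul(2, 5)))) = Mul(Mul(Rational(1, 9), Pow(-6, -1), 5), Add(8, Add(1, 10))) = Mul(Mul(Rational(1, 9), Rational(-1, 6), 5), Add(8, 11)) = Mul(Rational(-5, 54), 19) = Rational(-95, 54)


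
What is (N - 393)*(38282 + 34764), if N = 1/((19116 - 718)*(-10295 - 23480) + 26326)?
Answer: -8918802894149359/310683062 ≈ -2.8707e+7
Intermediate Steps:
N = -1/621366124 (N = 1/(18398*(-33775) + 26326) = 1/(-621392450 + 26326) = 1/(-621366124) = -1/621366124 ≈ -1.6094e-9)
(N - 393)*(38282 + 34764) = (-1/621366124 - 393)*(38282 + 34764) = -244196886733/621366124*73046 = -8918802894149359/310683062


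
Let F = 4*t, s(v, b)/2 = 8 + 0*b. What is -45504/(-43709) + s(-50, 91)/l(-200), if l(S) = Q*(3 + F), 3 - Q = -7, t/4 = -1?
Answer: 2608088/2841085 ≈ 0.91799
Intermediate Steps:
t = -4 (t = 4*(-1) = -4)
s(v, b) = 16 (s(v, b) = 2*(8 + 0*b) = 2*(8 + 0) = 2*8 = 16)
Q = 10 (Q = 3 - 1*(-7) = 3 + 7 = 10)
F = -16 (F = 4*(-4) = -16)
l(S) = -130 (l(S) = 10*(3 - 16) = 10*(-13) = -130)
-45504/(-43709) + s(-50, 91)/l(-200) = -45504/(-43709) + 16/(-130) = -45504*(-1/43709) + 16*(-1/130) = 45504/43709 - 8/65 = 2608088/2841085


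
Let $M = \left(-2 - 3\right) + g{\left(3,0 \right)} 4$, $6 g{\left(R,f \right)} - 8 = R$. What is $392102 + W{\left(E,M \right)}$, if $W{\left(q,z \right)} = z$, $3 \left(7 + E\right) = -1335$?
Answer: $\frac{1176313}{3} \approx 3.921 \cdot 10^{5}$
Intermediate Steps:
$g{\left(R,f \right)} = \frac{4}{3} + \frac{R}{6}$
$E = -452$ ($E = -7 + \frac{1}{3} \left(-1335\right) = -7 - 445 = -452$)
$M = \frac{7}{3}$ ($M = \left(-2 - 3\right) + \left(\frac{4}{3} + \frac{1}{6} \cdot 3\right) 4 = -5 + \left(\frac{4}{3} + \frac{1}{2}\right) 4 = -5 + \frac{11}{6} \cdot 4 = -5 + \frac{22}{3} = \frac{7}{3} \approx 2.3333$)
$392102 + W{\left(E,M \right)} = 392102 + \frac{7}{3} = \frac{1176313}{3}$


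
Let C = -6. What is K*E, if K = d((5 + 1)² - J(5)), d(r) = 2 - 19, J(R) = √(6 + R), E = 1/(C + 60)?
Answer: -17/54 ≈ -0.31481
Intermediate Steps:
E = 1/54 (E = 1/(-6 + 60) = 1/54 ≈ 0.018519)
d(r) = -17
K = -17
K*E = -17*1/54 = -17/54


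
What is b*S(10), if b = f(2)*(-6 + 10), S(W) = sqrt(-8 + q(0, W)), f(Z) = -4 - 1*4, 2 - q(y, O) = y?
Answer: -32*I*sqrt(6) ≈ -78.384*I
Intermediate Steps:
q(y, O) = 2 - y
f(Z) = -8 (f(Z) = -4 - 4 = -8)
S(W) = I*sqrt(6) (S(W) = sqrt(-8 + (2 - 1*0)) = sqrt(-8 + (2 + 0)) = sqrt(-8 + 2) = sqrt(-6) = I*sqrt(6))
b = -32 (b = -8*(-6 + 10) = -8*4 = -32)
b*S(10) = -32*I*sqrt(6)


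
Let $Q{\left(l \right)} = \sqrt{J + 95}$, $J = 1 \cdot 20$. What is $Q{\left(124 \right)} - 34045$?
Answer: $-34045 + \sqrt{115} \approx -34034.0$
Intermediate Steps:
$J = 20$
$Q{\left(l \right)} = \sqrt{115}$ ($Q{\left(l \right)} = \sqrt{20 + 95} = \sqrt{115}$)
$Q{\left(124 \right)} - 34045 = \sqrt{115} - 34045 = -34045 + \sqrt{115}$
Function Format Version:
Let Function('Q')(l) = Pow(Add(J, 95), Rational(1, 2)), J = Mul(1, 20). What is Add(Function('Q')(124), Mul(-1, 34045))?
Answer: Add(-34045, Pow(115, Rational(1, 2))) ≈ -34034.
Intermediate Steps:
J = 20
Function('Q')(l) = Pow(115, Rational(1, 2)) (Function('Q')(l) = Pow(Add(20, 95), Rational(1, 2)) = Pow(115, Rational(1, 2)))
Add(Function('Q')(124), Mul(-1, 34045)) = Add(Pow(115, Rational(1, 2)), Mul(-1, 34045)) = Add(Pow(115, Rational(1, 2)), -34045) = Add(-34045, Pow(115, Rational(1, 2)))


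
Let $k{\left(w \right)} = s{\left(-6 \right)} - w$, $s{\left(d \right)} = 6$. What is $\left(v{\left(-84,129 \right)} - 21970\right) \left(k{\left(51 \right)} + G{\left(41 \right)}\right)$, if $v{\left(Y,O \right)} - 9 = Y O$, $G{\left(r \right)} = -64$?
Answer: $3574873$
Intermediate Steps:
$v{\left(Y,O \right)} = 9 + O Y$ ($v{\left(Y,O \right)} = 9 + Y O = 9 + O Y$)
$k{\left(w \right)} = 6 - w$
$\left(v{\left(-84,129 \right)} - 21970\right) \left(k{\left(51 \right)} + G{\left(41 \right)}\right) = \left(\left(9 + 129 \left(-84\right)\right) - 21970\right) \left(\left(6 - 51\right) - 64\right) = \left(\left(9 - 10836\right) - 21970\right) \left(\left(6 - 51\right) - 64\right) = \left(-10827 - 21970\right) \left(-45 - 64\right) = \left(-32797\right) \left(-109\right) = 3574873$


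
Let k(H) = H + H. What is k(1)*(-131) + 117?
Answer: -145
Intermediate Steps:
k(H) = 2*H
k(1)*(-131) + 117 = (2*1)*(-131) + 117 = 2*(-131) + 117 = -262 + 117 = -145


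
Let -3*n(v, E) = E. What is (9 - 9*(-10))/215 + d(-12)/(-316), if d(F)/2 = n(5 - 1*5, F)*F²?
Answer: -54099/16985 ≈ -3.1851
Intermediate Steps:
n(v, E) = -E/3
d(F) = -2*F³/3 (d(F) = 2*((-F/3)*F²) = 2*(-F³/3) = -2*F³/3)
(9 - 9*(-10))/215 + d(-12)/(-316) = (9 - 9*(-10))/215 - ⅔*(-12)³/(-316) = (9 + 90)*(1/215) - ⅔*(-1728)*(-1/316) = 99*(1/215) + 1152*(-1/316) = 99/215 - 288/79 = -54099/16985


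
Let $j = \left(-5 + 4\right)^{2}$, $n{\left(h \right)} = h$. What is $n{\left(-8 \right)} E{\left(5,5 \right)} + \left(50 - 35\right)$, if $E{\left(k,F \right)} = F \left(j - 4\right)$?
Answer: $135$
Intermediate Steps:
$j = 1$ ($j = \left(-1\right)^{2} = 1$)
$E{\left(k,F \right)} = - 3 F$ ($E{\left(k,F \right)} = F \left(1 - 4\right) = F \left(-3\right) = - 3 F$)
$n{\left(-8 \right)} E{\left(5,5 \right)} + \left(50 - 35\right) = - 8 \left(\left(-3\right) 5\right) + \left(50 - 35\right) = \left(-8\right) \left(-15\right) + \left(50 - 35\right) = 120 + 15 = 135$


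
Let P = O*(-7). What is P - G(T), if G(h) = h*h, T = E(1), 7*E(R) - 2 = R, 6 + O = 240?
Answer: -80271/49 ≈ -1638.2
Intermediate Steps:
O = 234 (O = -6 + 240 = 234)
E(R) = 2/7 + R/7
T = 3/7 (T = 2/7 + (1/7)*1 = 2/7 + 1/7 = 3/7 ≈ 0.42857)
P = -1638 (P = 234*(-7) = -1638)
G(h) = h**2
P - G(T) = -1638 - (3/7)**2 = -1638 - 1*9/49 = -1638 - 9/49 = -80271/49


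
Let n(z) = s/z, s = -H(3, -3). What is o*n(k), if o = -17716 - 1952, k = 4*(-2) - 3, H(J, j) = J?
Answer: -5364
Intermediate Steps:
s = -3 (s = -1*3 = -3)
k = -11 (k = -8 - 3 = -11)
n(z) = -3/z
o = -19668
o*n(k) = -(-59004)/(-11) = -(-59004)*(-1)/11 = -19668*3/11 = -5364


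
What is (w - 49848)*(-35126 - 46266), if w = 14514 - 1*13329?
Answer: 3960778896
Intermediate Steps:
w = 1185 (w = 14514 - 13329 = 1185)
(w - 49848)*(-35126 - 46266) = (1185 - 49848)*(-35126 - 46266) = -48663*(-81392) = 3960778896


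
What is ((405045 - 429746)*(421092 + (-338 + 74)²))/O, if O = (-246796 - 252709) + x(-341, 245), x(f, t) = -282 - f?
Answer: 673497466/27747 ≈ 24273.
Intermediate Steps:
O = -499446 (O = (-246796 - 252709) + (-282 - 1*(-341)) = -499505 + (-282 + 341) = -499505 + 59 = -499446)
((405045 - 429746)*(421092 + (-338 + 74)²))/O = ((405045 - 429746)*(421092 + (-338 + 74)²))/(-499446) = -24701*(421092 + (-264)²)*(-1/499446) = -24701*(421092 + 69696)*(-1/499446) = -24701*490788*(-1/499446) = -12122954388*(-1/499446) = 673497466/27747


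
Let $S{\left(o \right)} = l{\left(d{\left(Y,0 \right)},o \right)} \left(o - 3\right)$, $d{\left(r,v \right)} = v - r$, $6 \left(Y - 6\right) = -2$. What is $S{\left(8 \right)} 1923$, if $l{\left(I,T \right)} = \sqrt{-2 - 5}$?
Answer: $9615 i \sqrt{7} \approx 25439.0 i$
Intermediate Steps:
$Y = \frac{17}{3}$ ($Y = 6 + \frac{1}{6} \left(-2\right) = 6 - \frac{1}{3} = \frac{17}{3} \approx 5.6667$)
$l{\left(I,T \right)} = i \sqrt{7}$ ($l{\left(I,T \right)} = \sqrt{-7} = i \sqrt{7}$)
$S{\left(o \right)} = i \sqrt{7} \left(-3 + o\right)$ ($S{\left(o \right)} = i \sqrt{7} \left(o - 3\right) = i \sqrt{7} \left(-3 + o\right)$)
$S{\left(8 \right)} 1923 = i \sqrt{7} \left(-3 + 8\right) 1923 = i \sqrt{7} \cdot 5 \cdot 1923 = 5 i \sqrt{7} \cdot 1923 = 9615 i \sqrt{7}$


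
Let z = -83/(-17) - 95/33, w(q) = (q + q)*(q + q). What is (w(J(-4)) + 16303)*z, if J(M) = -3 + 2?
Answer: 18329068/561 ≈ 32672.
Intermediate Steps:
J(M) = -1
w(q) = 4*q² (w(q) = (2*q)*(2*q) = 4*q²)
z = 1124/561 (z = -83*(-1/17) - 95*1/33 = 83/17 - 95/33 = 1124/561 ≈ 2.0036)
(w(J(-4)) + 16303)*z = (4*(-1)² + 16303)*(1124/561) = (4*1 + 16303)*(1124/561) = (4 + 16303)*(1124/561) = 16307*(1124/561) = 18329068/561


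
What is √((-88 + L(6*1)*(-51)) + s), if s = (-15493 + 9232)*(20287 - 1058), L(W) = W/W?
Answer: 2*I*√30098227 ≈ 10972.0*I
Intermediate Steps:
L(W) = 1
s = -120392769 (s = -6261*19229 = -120392769)
√((-88 + L(6*1)*(-51)) + s) = √((-88 + 1*(-51)) - 120392769) = √((-88 - 51) - 120392769) = √(-139 - 120392769) = √(-120392908) = 2*I*√30098227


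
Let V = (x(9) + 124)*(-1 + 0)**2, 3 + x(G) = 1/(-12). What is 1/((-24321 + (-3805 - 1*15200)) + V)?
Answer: -12/518461 ≈ -2.3145e-5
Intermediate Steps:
x(G) = -37/12 (x(G) = -3 + 1/(-12) = -3 + 1*(-1/12) = -3 - 1/12 = -37/12)
V = 1451/12 (V = (-37/12 + 124)*(-1 + 0)**2 = (1451/12)*(-1)**2 = (1451/12)*1 = 1451/12 ≈ 120.92)
1/((-24321 + (-3805 - 1*15200)) + V) = 1/((-24321 + (-3805 - 1*15200)) + 1451/12) = 1/((-24321 + (-3805 - 15200)) + 1451/12) = 1/((-24321 - 19005) + 1451/12) = 1/(-43326 + 1451/12) = 1/(-518461/12) = -12/518461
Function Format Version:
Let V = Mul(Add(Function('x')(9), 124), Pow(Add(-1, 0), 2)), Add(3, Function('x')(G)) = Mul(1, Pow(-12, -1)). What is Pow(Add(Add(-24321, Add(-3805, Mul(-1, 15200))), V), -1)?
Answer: Rational(-12, 518461) ≈ -2.3145e-5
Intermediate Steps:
Function('x')(G) = Rational(-37, 12) (Function('x')(G) = Add(-3, Mul(1, Pow(-12, -1))) = Add(-3, Mul(1, Rational(-1, 12))) = Add(-3, Rational(-1, 12)) = Rational(-37, 12))
V = Rational(1451, 12) (V = Mul(Add(Rational(-37, 12), 124), Pow(Add(-1, 0), 2)) = Mul(Rational(1451, 12), Pow(-1, 2)) = Mul(Rational(1451, 12), 1) = Rational(1451, 12) ≈ 120.92)
Pow(Add(Add(-24321, Add(-3805, Mul(-1, 15200))), V), -1) = Pow(Add(Add(-24321, Add(-3805, Mul(-1, 15200))), Rational(1451, 12)), -1) = Pow(Add(Add(-24321, Add(-3805, -15200)), Rational(1451, 12)), -1) = Pow(Add(Add(-24321, -19005), Rational(1451, 12)), -1) = Pow(Add(-43326, Rational(1451, 12)), -1) = Pow(Rational(-518461, 12), -1) = Rational(-12, 518461)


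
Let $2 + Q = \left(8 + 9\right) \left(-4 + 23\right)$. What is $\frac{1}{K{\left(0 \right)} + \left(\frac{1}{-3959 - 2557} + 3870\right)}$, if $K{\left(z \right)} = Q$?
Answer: $\frac{6516}{27308555} \approx 0.00023861$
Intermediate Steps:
$Q = 321$ ($Q = -2 + \left(8 + 9\right) \left(-4 + 23\right) = -2 + 17 \cdot 19 = -2 + 323 = 321$)
$K{\left(z \right)} = 321$
$\frac{1}{K{\left(0 \right)} + \left(\frac{1}{-3959 - 2557} + 3870\right)} = \frac{1}{321 + \left(\frac{1}{-3959 - 2557} + 3870\right)} = \frac{1}{321 + \left(\frac{1}{-6516} + 3870\right)} = \frac{1}{321 + \left(- \frac{1}{6516} + 3870\right)} = \frac{1}{321 + \frac{25216919}{6516}} = \frac{1}{\frac{27308555}{6516}} = \frac{6516}{27308555}$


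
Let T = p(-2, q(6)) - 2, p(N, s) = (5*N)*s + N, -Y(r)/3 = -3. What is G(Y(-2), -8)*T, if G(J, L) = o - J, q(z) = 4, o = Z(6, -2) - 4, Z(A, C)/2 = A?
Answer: 44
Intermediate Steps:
Y(r) = 9 (Y(r) = -3*(-3) = 9)
Z(A, C) = 2*A
o = 8 (o = 2*6 - 4 = 12 - 4 = 8)
p(N, s) = N + 5*N*s (p(N, s) = 5*N*s + N = N + 5*N*s)
G(J, L) = 8 - J
T = -44 (T = -2*(1 + 5*4) - 2 = -2*(1 + 20) - 2 = -2*21 - 2 = -42 - 2 = -44)
G(Y(-2), -8)*T = (8 - 1*9)*(-44) = (8 - 9)*(-44) = -1*(-44) = 44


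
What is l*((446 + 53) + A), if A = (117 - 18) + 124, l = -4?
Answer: -2888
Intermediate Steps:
A = 223 (A = 99 + 124 = 223)
l*((446 + 53) + A) = -4*((446 + 53) + 223) = -4*(499 + 223) = -4*722 = -2888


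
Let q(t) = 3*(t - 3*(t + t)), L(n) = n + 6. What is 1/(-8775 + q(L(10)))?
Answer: -1/9015 ≈ -0.00011093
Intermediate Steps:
L(n) = 6 + n
q(t) = -15*t (q(t) = 3*(t - 6*t) = 3*(-5*t) = -15*t)
1/(-8775 + q(L(10))) = 1/(-8775 - 15*(6 + 10)) = 1/(-8775 - 15*16) = 1/(-8775 - 240) = 1/(-9015) = -1/9015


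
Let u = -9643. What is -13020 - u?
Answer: -3377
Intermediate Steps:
-13020 - u = -13020 - 1*(-9643) = -13020 + 9643 = -3377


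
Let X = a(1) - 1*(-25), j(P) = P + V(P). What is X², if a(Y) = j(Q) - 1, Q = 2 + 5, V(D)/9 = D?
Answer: 8836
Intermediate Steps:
V(D) = 9*D
Q = 7
j(P) = 10*P (j(P) = P + 9*P = 10*P)
a(Y) = 69 (a(Y) = 10*7 - 1 = 70 - 1 = 69)
X = 94 (X = 69 - 1*(-25) = 69 + 25 = 94)
X² = 94² = 8836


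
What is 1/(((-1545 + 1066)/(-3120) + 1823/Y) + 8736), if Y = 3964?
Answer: 3091920/27012909749 ≈ 0.00011446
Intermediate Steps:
1/(((-1545 + 1066)/(-3120) + 1823/Y) + 8736) = 1/(((-1545 + 1066)/(-3120) + 1823/3964) + 8736) = 1/((-479*(-1/3120) + 1823*(1/3964)) + 8736) = 1/((479/3120 + 1823/3964) + 8736) = 1/(1896629/3091920 + 8736) = 1/(27012909749/3091920) = 3091920/27012909749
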